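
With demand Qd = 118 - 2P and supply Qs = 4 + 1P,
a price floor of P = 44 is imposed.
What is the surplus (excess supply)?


At P = 44:
Qd = 118 - 2*44 = 30
Qs = 4 + 1*44 = 48
Surplus = Qs - Qd = 48 - 30 = 18

18


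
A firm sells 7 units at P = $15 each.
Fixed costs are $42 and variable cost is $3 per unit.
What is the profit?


Total Revenue = P * Q = 15 * 7 = $105
Total Cost = FC + VC*Q = 42 + 3*7 = $63
Profit = TR - TC = 105 - 63 = $42

$42


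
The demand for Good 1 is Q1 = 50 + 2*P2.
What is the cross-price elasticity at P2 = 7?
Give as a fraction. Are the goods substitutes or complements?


dQ1/dP2 = 2
At P2 = 7: Q1 = 50 + 2*7 = 64
Exy = (dQ1/dP2)(P2/Q1) = 2 * 7 / 64 = 7/32
Since Exy > 0, the goods are substitutes.

7/32 (substitutes)


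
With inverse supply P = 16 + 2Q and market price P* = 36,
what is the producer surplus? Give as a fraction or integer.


Minimum supply price (at Q=0): P_min = 16
Quantity supplied at P* = 36:
Q* = (36 - 16)/2 = 10
PS = (1/2) * Q* * (P* - P_min)
PS = (1/2) * 10 * (36 - 16)
PS = (1/2) * 10 * 20 = 100

100


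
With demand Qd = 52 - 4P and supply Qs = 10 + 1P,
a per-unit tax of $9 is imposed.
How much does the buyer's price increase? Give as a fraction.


With a per-unit tax, the buyer's price increase depends on relative slopes.
Supply slope: d = 1, Demand slope: b = 4
Buyer's price increase = d * tax / (b + d)
= 1 * 9 / (4 + 1)
= 9 / 5 = 9/5

9/5


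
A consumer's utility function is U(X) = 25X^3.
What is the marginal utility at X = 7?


MU = dU/dX = 25*3*X^(3-1)
MU = 75*X^2
At X = 7:
MU = 75 * 7^2
MU = 75 * 49 = 3675

3675


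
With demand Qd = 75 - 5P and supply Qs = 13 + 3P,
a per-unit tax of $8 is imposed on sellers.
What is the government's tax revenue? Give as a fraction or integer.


With tax on sellers, new supply: Qs' = 13 + 3(P - 8)
= 3P - 11
New equilibrium quantity:
Q_new = 85/4
Tax revenue = tax * Q_new = 8 * 85/4 = 170

170


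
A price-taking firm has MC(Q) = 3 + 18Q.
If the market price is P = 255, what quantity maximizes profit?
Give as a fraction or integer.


In perfect competition, profit is maximized where P = MC.
255 = 3 + 18Q
252 = 18Q
Q* = 252/18 = 14

14


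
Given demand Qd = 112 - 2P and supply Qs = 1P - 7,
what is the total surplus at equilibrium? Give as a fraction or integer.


Find equilibrium: 112 - 2P = 1P - 7
112 + 7 = 3P
P* = 119/3 = 119/3
Q* = 1*119/3 - 7 = 98/3
Inverse demand: P = 56 - Q/2, so P_max = 56
Inverse supply: P = 7 + Q/1, so P_min = 7
CS = (1/2) * 98/3 * (56 - 119/3) = 2401/9
PS = (1/2) * 98/3 * (119/3 - 7) = 4802/9
TS = CS + PS = 2401/9 + 4802/9 = 2401/3

2401/3


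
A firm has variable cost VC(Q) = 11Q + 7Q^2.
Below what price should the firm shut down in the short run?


AVC(Q) = VC(Q)/Q = 11 + 7Q
AVC is increasing in Q, so minimum AVC is at Q -> 0+.
Min AVC = 11
The firm should shut down if P < 11.

11


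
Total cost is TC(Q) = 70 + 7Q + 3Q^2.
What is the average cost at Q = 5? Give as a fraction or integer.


TC(5) = 70 + 7*5 + 3*5^2
TC(5) = 70 + 35 + 75 = 180
AC = TC/Q = 180/5 = 36

36


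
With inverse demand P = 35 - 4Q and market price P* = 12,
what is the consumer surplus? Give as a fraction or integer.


Maximum willingness to pay (at Q=0): P_max = 35
Quantity demanded at P* = 12:
Q* = (35 - 12)/4 = 23/4
CS = (1/2) * Q* * (P_max - P*)
CS = (1/2) * 23/4 * (35 - 12)
CS = (1/2) * 23/4 * 23 = 529/8

529/8


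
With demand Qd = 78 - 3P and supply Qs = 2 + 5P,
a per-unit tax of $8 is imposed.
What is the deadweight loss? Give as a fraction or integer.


Pre-tax equilibrium quantity: Q* = 99/2
Post-tax equilibrium quantity: Q_tax = 69/2
Reduction in quantity: Q* - Q_tax = 15
DWL = (1/2) * tax * (Q* - Q_tax)
DWL = (1/2) * 8 * 15 = 60

60


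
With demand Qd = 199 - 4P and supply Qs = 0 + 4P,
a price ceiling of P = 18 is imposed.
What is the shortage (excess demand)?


At P = 18:
Qd = 199 - 4*18 = 127
Qs = 0 + 4*18 = 72
Shortage = Qd - Qs = 127 - 72 = 55

55


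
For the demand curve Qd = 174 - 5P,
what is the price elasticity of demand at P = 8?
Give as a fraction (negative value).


dQ/dP = -5
At P = 8: Q = 174 - 5*8 = 134
E = (dQ/dP)(P/Q) = (-5)(8/134) = -20/67

-20/67


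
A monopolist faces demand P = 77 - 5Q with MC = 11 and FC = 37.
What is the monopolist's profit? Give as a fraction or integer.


MR = MC: 77 - 10Q = 11
Q* = 33/5
P* = 77 - 5*33/5 = 44
Profit = (P* - MC)*Q* - FC
= (44 - 11)*33/5 - 37
= 33*33/5 - 37
= 1089/5 - 37 = 904/5

904/5


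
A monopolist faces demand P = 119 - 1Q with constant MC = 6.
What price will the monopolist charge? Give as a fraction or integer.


MR = 119 - 2Q
Set MR = MC: 119 - 2Q = 6
Q* = 113/2
Substitute into demand:
P* = 119 - 1*113/2 = 125/2

125/2


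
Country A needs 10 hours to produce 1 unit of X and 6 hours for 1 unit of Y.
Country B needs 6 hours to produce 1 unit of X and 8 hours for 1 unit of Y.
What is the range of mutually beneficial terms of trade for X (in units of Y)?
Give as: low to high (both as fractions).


Opportunity cost of X for Country A = hours_X / hours_Y = 10/6 = 5/3 units of Y
Opportunity cost of X for Country B = hours_X / hours_Y = 6/8 = 3/4 units of Y
Terms of trade must be between the two opportunity costs.
Range: 3/4 to 5/3

3/4 to 5/3


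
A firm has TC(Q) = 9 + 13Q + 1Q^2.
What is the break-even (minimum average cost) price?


AC(Q) = 9/Q + 13 + 1Q
To minimize: dAC/dQ = -9/Q^2 + 1 = 0
Q^2 = 9/1 = 9
Q* = 3
Min AC = 9/3 + 13 + 1*3
Min AC = 3 + 13 + 3 = 19

19


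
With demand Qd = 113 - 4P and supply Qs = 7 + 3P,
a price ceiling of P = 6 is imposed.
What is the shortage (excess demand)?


At P = 6:
Qd = 113 - 4*6 = 89
Qs = 7 + 3*6 = 25
Shortage = Qd - Qs = 89 - 25 = 64

64


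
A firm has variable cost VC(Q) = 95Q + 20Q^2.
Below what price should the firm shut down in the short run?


AVC(Q) = VC(Q)/Q = 95 + 20Q
AVC is increasing in Q, so minimum AVC is at Q -> 0+.
Min AVC = 95
The firm should shut down if P < 95.

95


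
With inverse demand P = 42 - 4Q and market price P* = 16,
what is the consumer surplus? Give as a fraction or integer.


Maximum willingness to pay (at Q=0): P_max = 42
Quantity demanded at P* = 16:
Q* = (42 - 16)/4 = 13/2
CS = (1/2) * Q* * (P_max - P*)
CS = (1/2) * 13/2 * (42 - 16)
CS = (1/2) * 13/2 * 26 = 169/2

169/2


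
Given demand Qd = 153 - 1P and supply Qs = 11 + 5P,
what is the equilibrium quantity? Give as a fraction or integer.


First find equilibrium price:
153 - 1P = 11 + 5P
P* = 142/6 = 71/3
Then substitute into demand:
Q* = 153 - 1 * 71/3 = 388/3

388/3


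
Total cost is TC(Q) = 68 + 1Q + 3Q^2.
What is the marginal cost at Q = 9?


MC = dTC/dQ = 1 + 2*3*Q
At Q = 9:
MC = 1 + 6*9
MC = 1 + 54 = 55

55


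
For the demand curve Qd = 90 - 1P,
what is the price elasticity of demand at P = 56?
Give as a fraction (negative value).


dQ/dP = -1
At P = 56: Q = 90 - 1*56 = 34
E = (dQ/dP)(P/Q) = (-1)(56/34) = -28/17

-28/17


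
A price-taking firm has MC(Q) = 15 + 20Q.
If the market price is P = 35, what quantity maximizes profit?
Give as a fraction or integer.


In perfect competition, profit is maximized where P = MC.
35 = 15 + 20Q
20 = 20Q
Q* = 20/20 = 1

1


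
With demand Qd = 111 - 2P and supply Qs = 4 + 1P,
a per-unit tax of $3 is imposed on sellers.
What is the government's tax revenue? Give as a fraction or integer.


With tax on sellers, new supply: Qs' = 4 + 1(P - 3)
= 1 + 1P
New equilibrium quantity:
Q_new = 113/3
Tax revenue = tax * Q_new = 3 * 113/3 = 113

113


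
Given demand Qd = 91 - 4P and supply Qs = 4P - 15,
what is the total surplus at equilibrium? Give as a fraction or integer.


Find equilibrium: 91 - 4P = 4P - 15
91 + 15 = 8P
P* = 106/8 = 53/4
Q* = 4*53/4 - 15 = 38
Inverse demand: P = 91/4 - Q/4, so P_max = 91/4
Inverse supply: P = 15/4 + Q/4, so P_min = 15/4
CS = (1/2) * 38 * (91/4 - 53/4) = 361/2
PS = (1/2) * 38 * (53/4 - 15/4) = 361/2
TS = CS + PS = 361/2 + 361/2 = 361

361


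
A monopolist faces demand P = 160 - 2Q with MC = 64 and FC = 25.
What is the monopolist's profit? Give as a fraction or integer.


MR = MC: 160 - 4Q = 64
Q* = 24
P* = 160 - 2*24 = 112
Profit = (P* - MC)*Q* - FC
= (112 - 64)*24 - 25
= 48*24 - 25
= 1152 - 25 = 1127

1127


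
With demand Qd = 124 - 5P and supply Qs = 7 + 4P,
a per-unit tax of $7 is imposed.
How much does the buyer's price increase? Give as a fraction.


With a per-unit tax, the buyer's price increase depends on relative slopes.
Supply slope: d = 4, Demand slope: b = 5
Buyer's price increase = d * tax / (b + d)
= 4 * 7 / (5 + 4)
= 28 / 9 = 28/9

28/9


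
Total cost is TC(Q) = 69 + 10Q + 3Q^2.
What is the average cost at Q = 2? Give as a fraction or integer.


TC(2) = 69 + 10*2 + 3*2^2
TC(2) = 69 + 20 + 12 = 101
AC = TC/Q = 101/2 = 101/2

101/2


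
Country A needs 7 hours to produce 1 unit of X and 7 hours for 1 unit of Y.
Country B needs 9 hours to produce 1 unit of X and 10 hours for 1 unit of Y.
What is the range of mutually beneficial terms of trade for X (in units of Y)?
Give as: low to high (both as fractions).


Opportunity cost of X for Country A = hours_X / hours_Y = 7/7 = 1 units of Y
Opportunity cost of X for Country B = hours_X / hours_Y = 9/10 = 9/10 units of Y
Terms of trade must be between the two opportunity costs.
Range: 9/10 to 1

9/10 to 1


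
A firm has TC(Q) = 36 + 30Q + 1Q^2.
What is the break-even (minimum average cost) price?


AC(Q) = 36/Q + 30 + 1Q
To minimize: dAC/dQ = -36/Q^2 + 1 = 0
Q^2 = 36/1 = 36
Q* = 6
Min AC = 36/6 + 30 + 1*6
Min AC = 6 + 30 + 6 = 42

42


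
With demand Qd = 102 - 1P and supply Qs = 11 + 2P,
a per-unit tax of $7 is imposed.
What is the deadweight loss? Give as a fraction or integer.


Pre-tax equilibrium quantity: Q* = 215/3
Post-tax equilibrium quantity: Q_tax = 67
Reduction in quantity: Q* - Q_tax = 14/3
DWL = (1/2) * tax * (Q* - Q_tax)
DWL = (1/2) * 7 * 14/3 = 49/3

49/3


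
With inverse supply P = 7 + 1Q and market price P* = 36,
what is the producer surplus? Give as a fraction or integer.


Minimum supply price (at Q=0): P_min = 7
Quantity supplied at P* = 36:
Q* = (36 - 7)/1 = 29
PS = (1/2) * Q* * (P* - P_min)
PS = (1/2) * 29 * (36 - 7)
PS = (1/2) * 29 * 29 = 841/2

841/2


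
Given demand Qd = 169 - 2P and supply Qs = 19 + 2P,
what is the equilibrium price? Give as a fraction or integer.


At equilibrium, Qd = Qs.
169 - 2P = 19 + 2P
169 - 19 = 2P + 2P
150 = 4P
P* = 150/4 = 75/2

75/2


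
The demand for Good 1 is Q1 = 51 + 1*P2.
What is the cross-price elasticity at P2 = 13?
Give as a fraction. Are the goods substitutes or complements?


dQ1/dP2 = 1
At P2 = 13: Q1 = 51 + 1*13 = 64
Exy = (dQ1/dP2)(P2/Q1) = 1 * 13 / 64 = 13/64
Since Exy > 0, the goods are substitutes.

13/64 (substitutes)


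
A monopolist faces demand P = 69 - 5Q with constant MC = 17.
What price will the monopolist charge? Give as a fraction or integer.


MR = 69 - 10Q
Set MR = MC: 69 - 10Q = 17
Q* = 26/5
Substitute into demand:
P* = 69 - 5*26/5 = 43

43


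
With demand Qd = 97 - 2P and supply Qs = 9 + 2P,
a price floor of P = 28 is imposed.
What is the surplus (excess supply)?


At P = 28:
Qd = 97 - 2*28 = 41
Qs = 9 + 2*28 = 65
Surplus = Qs - Qd = 65 - 41 = 24

24


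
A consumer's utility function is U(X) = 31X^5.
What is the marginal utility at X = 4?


MU = dU/dX = 31*5*X^(5-1)
MU = 155*X^4
At X = 4:
MU = 155 * 4^4
MU = 155 * 256 = 39680

39680


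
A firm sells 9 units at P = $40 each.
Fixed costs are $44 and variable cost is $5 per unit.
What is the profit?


Total Revenue = P * Q = 40 * 9 = $360
Total Cost = FC + VC*Q = 44 + 5*9 = $89
Profit = TR - TC = 360 - 89 = $271

$271


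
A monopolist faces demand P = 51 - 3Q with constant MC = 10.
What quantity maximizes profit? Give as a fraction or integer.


TR = P*Q = (51 - 3Q)Q = 51Q - 3Q^2
MR = dTR/dQ = 51 - 6Q
Set MR = MC:
51 - 6Q = 10
41 = 6Q
Q* = 41/6 = 41/6

41/6


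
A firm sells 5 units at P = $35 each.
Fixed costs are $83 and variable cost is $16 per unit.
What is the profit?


Total Revenue = P * Q = 35 * 5 = $175
Total Cost = FC + VC*Q = 83 + 16*5 = $163
Profit = TR - TC = 175 - 163 = $12

$12


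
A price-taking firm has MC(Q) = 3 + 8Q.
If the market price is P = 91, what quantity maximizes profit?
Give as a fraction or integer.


In perfect competition, profit is maximized where P = MC.
91 = 3 + 8Q
88 = 8Q
Q* = 88/8 = 11

11


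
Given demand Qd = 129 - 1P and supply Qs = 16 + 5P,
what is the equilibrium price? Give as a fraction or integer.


At equilibrium, Qd = Qs.
129 - 1P = 16 + 5P
129 - 16 = 1P + 5P
113 = 6P
P* = 113/6 = 113/6

113/6


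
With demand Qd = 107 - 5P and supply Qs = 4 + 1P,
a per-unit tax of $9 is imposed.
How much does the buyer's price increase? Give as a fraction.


With a per-unit tax, the buyer's price increase depends on relative slopes.
Supply slope: d = 1, Demand slope: b = 5
Buyer's price increase = d * tax / (b + d)
= 1 * 9 / (5 + 1)
= 9 / 6 = 3/2

3/2


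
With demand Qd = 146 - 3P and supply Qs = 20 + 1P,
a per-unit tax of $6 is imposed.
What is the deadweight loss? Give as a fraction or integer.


Pre-tax equilibrium quantity: Q* = 103/2
Post-tax equilibrium quantity: Q_tax = 47
Reduction in quantity: Q* - Q_tax = 9/2
DWL = (1/2) * tax * (Q* - Q_tax)
DWL = (1/2) * 6 * 9/2 = 27/2

27/2


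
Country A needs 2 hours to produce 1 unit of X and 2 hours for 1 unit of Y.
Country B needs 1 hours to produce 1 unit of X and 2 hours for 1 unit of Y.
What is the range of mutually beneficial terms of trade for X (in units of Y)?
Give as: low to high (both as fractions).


Opportunity cost of X for Country A = hours_X / hours_Y = 2/2 = 1 units of Y
Opportunity cost of X for Country B = hours_X / hours_Y = 1/2 = 1/2 units of Y
Terms of trade must be between the two opportunity costs.
Range: 1/2 to 1

1/2 to 1


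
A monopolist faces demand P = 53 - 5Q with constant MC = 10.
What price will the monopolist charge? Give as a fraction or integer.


MR = 53 - 10Q
Set MR = MC: 53 - 10Q = 10
Q* = 43/10
Substitute into demand:
P* = 53 - 5*43/10 = 63/2

63/2


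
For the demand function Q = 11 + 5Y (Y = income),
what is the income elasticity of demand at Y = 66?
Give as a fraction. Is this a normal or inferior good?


dQ/dY = 5
At Y = 66: Q = 11 + 5*66 = 341
Ey = (dQ/dY)(Y/Q) = 5 * 66 / 341 = 30/31
Since Ey > 0, this is a normal good.

30/31 (normal good)


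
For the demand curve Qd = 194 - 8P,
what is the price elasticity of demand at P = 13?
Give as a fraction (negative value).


dQ/dP = -8
At P = 13: Q = 194 - 8*13 = 90
E = (dQ/dP)(P/Q) = (-8)(13/90) = -52/45

-52/45


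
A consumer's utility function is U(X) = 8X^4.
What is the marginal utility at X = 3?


MU = dU/dX = 8*4*X^(4-1)
MU = 32*X^3
At X = 3:
MU = 32 * 3^3
MU = 32 * 27 = 864

864


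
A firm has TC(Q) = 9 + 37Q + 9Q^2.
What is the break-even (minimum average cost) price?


AC(Q) = 9/Q + 37 + 9Q
To minimize: dAC/dQ = -9/Q^2 + 9 = 0
Q^2 = 9/9 = 1
Q* = 1
Min AC = 9/1 + 37 + 9*1
Min AC = 9 + 37 + 9 = 55

55


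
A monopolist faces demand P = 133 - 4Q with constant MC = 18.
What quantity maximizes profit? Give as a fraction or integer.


TR = P*Q = (133 - 4Q)Q = 133Q - 4Q^2
MR = dTR/dQ = 133 - 8Q
Set MR = MC:
133 - 8Q = 18
115 = 8Q
Q* = 115/8 = 115/8

115/8


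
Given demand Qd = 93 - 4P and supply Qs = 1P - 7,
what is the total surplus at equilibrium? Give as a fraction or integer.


Find equilibrium: 93 - 4P = 1P - 7
93 + 7 = 5P
P* = 100/5 = 20
Q* = 1*20 - 7 = 13
Inverse demand: P = 93/4 - Q/4, so P_max = 93/4
Inverse supply: P = 7 + Q/1, so P_min = 7
CS = (1/2) * 13 * (93/4 - 20) = 169/8
PS = (1/2) * 13 * (20 - 7) = 169/2
TS = CS + PS = 169/8 + 169/2 = 845/8

845/8


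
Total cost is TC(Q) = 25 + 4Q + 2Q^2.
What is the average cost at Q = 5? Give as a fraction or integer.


TC(5) = 25 + 4*5 + 2*5^2
TC(5) = 25 + 20 + 50 = 95
AC = TC/Q = 95/5 = 19

19


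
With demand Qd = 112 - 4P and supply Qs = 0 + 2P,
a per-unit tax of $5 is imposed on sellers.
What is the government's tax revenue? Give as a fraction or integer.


With tax on sellers, new supply: Qs' = 0 + 2(P - 5)
= 2P - 10
New equilibrium quantity:
Q_new = 92/3
Tax revenue = tax * Q_new = 5 * 92/3 = 460/3

460/3


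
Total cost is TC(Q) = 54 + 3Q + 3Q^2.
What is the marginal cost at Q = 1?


MC = dTC/dQ = 3 + 2*3*Q
At Q = 1:
MC = 3 + 6*1
MC = 3 + 6 = 9

9


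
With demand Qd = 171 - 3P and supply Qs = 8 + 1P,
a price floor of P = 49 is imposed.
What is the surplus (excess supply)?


At P = 49:
Qd = 171 - 3*49 = 24
Qs = 8 + 1*49 = 57
Surplus = Qs - Qd = 57 - 24 = 33

33


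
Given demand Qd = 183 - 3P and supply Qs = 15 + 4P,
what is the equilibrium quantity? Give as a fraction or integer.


First find equilibrium price:
183 - 3P = 15 + 4P
P* = 168/7 = 24
Then substitute into demand:
Q* = 183 - 3 * 24 = 111

111


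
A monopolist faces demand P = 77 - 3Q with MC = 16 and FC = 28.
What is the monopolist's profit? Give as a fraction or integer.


MR = MC: 77 - 6Q = 16
Q* = 61/6
P* = 77 - 3*61/6 = 93/2
Profit = (P* - MC)*Q* - FC
= (93/2 - 16)*61/6 - 28
= 61/2*61/6 - 28
= 3721/12 - 28 = 3385/12

3385/12


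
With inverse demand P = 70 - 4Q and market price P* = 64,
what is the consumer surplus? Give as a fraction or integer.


Maximum willingness to pay (at Q=0): P_max = 70
Quantity demanded at P* = 64:
Q* = (70 - 64)/4 = 3/2
CS = (1/2) * Q* * (P_max - P*)
CS = (1/2) * 3/2 * (70 - 64)
CS = (1/2) * 3/2 * 6 = 9/2

9/2


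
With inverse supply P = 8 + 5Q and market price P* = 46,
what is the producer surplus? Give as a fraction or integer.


Minimum supply price (at Q=0): P_min = 8
Quantity supplied at P* = 46:
Q* = (46 - 8)/5 = 38/5
PS = (1/2) * Q* * (P* - P_min)
PS = (1/2) * 38/5 * (46 - 8)
PS = (1/2) * 38/5 * 38 = 722/5

722/5


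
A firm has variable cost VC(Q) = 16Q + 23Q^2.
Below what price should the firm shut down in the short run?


AVC(Q) = VC(Q)/Q = 16 + 23Q
AVC is increasing in Q, so minimum AVC is at Q -> 0+.
Min AVC = 16
The firm should shut down if P < 16.

16


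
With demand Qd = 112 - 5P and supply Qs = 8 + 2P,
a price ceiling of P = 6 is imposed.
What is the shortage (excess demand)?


At P = 6:
Qd = 112 - 5*6 = 82
Qs = 8 + 2*6 = 20
Shortage = Qd - Qs = 82 - 20 = 62

62


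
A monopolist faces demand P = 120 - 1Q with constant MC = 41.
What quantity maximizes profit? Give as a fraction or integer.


TR = P*Q = (120 - 1Q)Q = 120Q - 1Q^2
MR = dTR/dQ = 120 - 2Q
Set MR = MC:
120 - 2Q = 41
79 = 2Q
Q* = 79/2 = 79/2

79/2


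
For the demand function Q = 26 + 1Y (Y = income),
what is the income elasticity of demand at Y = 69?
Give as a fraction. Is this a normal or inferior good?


dQ/dY = 1
At Y = 69: Q = 26 + 1*69 = 95
Ey = (dQ/dY)(Y/Q) = 1 * 69 / 95 = 69/95
Since Ey > 0, this is a normal good.

69/95 (normal good)


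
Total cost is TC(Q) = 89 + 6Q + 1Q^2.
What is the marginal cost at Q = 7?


MC = dTC/dQ = 6 + 2*1*Q
At Q = 7:
MC = 6 + 2*7
MC = 6 + 14 = 20

20


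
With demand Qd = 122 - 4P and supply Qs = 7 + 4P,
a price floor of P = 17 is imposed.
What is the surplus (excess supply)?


At P = 17:
Qd = 122 - 4*17 = 54
Qs = 7 + 4*17 = 75
Surplus = Qs - Qd = 75 - 54 = 21

21


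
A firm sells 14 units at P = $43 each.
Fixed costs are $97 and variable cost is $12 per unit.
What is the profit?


Total Revenue = P * Q = 43 * 14 = $602
Total Cost = FC + VC*Q = 97 + 12*14 = $265
Profit = TR - TC = 602 - 265 = $337

$337


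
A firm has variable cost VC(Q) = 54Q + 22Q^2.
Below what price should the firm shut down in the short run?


AVC(Q) = VC(Q)/Q = 54 + 22Q
AVC is increasing in Q, so minimum AVC is at Q -> 0+.
Min AVC = 54
The firm should shut down if P < 54.

54


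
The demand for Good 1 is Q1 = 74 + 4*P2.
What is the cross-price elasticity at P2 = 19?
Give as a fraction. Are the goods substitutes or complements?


dQ1/dP2 = 4
At P2 = 19: Q1 = 74 + 4*19 = 150
Exy = (dQ1/dP2)(P2/Q1) = 4 * 19 / 150 = 38/75
Since Exy > 0, the goods are substitutes.

38/75 (substitutes)


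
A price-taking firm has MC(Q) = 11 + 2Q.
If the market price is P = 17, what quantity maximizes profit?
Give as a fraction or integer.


In perfect competition, profit is maximized where P = MC.
17 = 11 + 2Q
6 = 2Q
Q* = 6/2 = 3

3


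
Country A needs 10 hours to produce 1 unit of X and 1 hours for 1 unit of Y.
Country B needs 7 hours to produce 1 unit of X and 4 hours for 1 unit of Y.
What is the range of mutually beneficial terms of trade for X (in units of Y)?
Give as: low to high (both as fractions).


Opportunity cost of X for Country A = hours_X / hours_Y = 10/1 = 10 units of Y
Opportunity cost of X for Country B = hours_X / hours_Y = 7/4 = 7/4 units of Y
Terms of trade must be between the two opportunity costs.
Range: 7/4 to 10

7/4 to 10


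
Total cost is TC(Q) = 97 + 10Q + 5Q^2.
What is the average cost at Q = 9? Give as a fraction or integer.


TC(9) = 97 + 10*9 + 5*9^2
TC(9) = 97 + 90 + 405 = 592
AC = TC/Q = 592/9 = 592/9

592/9


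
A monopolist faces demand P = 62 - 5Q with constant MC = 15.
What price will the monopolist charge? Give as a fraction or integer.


MR = 62 - 10Q
Set MR = MC: 62 - 10Q = 15
Q* = 47/10
Substitute into demand:
P* = 62 - 5*47/10 = 77/2

77/2


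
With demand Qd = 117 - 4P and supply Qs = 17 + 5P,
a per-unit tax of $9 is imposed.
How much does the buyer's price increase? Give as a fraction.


With a per-unit tax, the buyer's price increase depends on relative slopes.
Supply slope: d = 5, Demand slope: b = 4
Buyer's price increase = d * tax / (b + d)
= 5 * 9 / (4 + 5)
= 45 / 9 = 5

5


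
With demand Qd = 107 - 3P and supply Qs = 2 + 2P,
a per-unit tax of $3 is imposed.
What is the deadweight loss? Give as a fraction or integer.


Pre-tax equilibrium quantity: Q* = 44
Post-tax equilibrium quantity: Q_tax = 202/5
Reduction in quantity: Q* - Q_tax = 18/5
DWL = (1/2) * tax * (Q* - Q_tax)
DWL = (1/2) * 3 * 18/5 = 27/5

27/5


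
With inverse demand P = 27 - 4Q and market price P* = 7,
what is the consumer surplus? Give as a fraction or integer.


Maximum willingness to pay (at Q=0): P_max = 27
Quantity demanded at P* = 7:
Q* = (27 - 7)/4 = 5
CS = (1/2) * Q* * (P_max - P*)
CS = (1/2) * 5 * (27 - 7)
CS = (1/2) * 5 * 20 = 50

50


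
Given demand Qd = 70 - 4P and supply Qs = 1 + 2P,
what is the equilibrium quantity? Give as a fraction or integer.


First find equilibrium price:
70 - 4P = 1 + 2P
P* = 69/6 = 23/2
Then substitute into demand:
Q* = 70 - 4 * 23/2 = 24

24


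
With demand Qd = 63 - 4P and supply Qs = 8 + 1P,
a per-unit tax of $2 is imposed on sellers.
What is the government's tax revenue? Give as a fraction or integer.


With tax on sellers, new supply: Qs' = 8 + 1(P - 2)
= 6 + 1P
New equilibrium quantity:
Q_new = 87/5
Tax revenue = tax * Q_new = 2 * 87/5 = 174/5

174/5


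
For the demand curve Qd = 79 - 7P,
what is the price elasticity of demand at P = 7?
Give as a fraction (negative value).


dQ/dP = -7
At P = 7: Q = 79 - 7*7 = 30
E = (dQ/dP)(P/Q) = (-7)(7/30) = -49/30

-49/30


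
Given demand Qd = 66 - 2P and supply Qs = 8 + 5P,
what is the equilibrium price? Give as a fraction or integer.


At equilibrium, Qd = Qs.
66 - 2P = 8 + 5P
66 - 8 = 2P + 5P
58 = 7P
P* = 58/7 = 58/7

58/7


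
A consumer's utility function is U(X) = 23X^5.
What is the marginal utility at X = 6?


MU = dU/dX = 23*5*X^(5-1)
MU = 115*X^4
At X = 6:
MU = 115 * 6^4
MU = 115 * 1296 = 149040

149040


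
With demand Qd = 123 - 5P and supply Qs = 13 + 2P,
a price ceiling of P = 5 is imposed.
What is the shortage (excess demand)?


At P = 5:
Qd = 123 - 5*5 = 98
Qs = 13 + 2*5 = 23
Shortage = Qd - Qs = 98 - 23 = 75

75


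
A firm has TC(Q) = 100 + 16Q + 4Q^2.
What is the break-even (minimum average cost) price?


AC(Q) = 100/Q + 16 + 4Q
To minimize: dAC/dQ = -100/Q^2 + 4 = 0
Q^2 = 100/4 = 25
Q* = 5
Min AC = 100/5 + 16 + 4*5
Min AC = 20 + 16 + 20 = 56

56


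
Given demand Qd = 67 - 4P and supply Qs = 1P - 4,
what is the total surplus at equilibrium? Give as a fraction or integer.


Find equilibrium: 67 - 4P = 1P - 4
67 + 4 = 5P
P* = 71/5 = 71/5
Q* = 1*71/5 - 4 = 51/5
Inverse demand: P = 67/4 - Q/4, so P_max = 67/4
Inverse supply: P = 4 + Q/1, so P_min = 4
CS = (1/2) * 51/5 * (67/4 - 71/5) = 2601/200
PS = (1/2) * 51/5 * (71/5 - 4) = 2601/50
TS = CS + PS = 2601/200 + 2601/50 = 2601/40

2601/40


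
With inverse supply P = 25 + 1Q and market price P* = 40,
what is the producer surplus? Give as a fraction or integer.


Minimum supply price (at Q=0): P_min = 25
Quantity supplied at P* = 40:
Q* = (40 - 25)/1 = 15
PS = (1/2) * Q* * (P* - P_min)
PS = (1/2) * 15 * (40 - 25)
PS = (1/2) * 15 * 15 = 225/2

225/2


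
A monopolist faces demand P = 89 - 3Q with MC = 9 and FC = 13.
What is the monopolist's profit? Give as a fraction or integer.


MR = MC: 89 - 6Q = 9
Q* = 40/3
P* = 89 - 3*40/3 = 49
Profit = (P* - MC)*Q* - FC
= (49 - 9)*40/3 - 13
= 40*40/3 - 13
= 1600/3 - 13 = 1561/3

1561/3


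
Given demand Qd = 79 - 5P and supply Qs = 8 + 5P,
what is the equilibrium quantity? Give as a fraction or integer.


First find equilibrium price:
79 - 5P = 8 + 5P
P* = 71/10 = 71/10
Then substitute into demand:
Q* = 79 - 5 * 71/10 = 87/2

87/2


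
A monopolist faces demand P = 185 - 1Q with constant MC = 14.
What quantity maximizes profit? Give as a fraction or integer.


TR = P*Q = (185 - 1Q)Q = 185Q - 1Q^2
MR = dTR/dQ = 185 - 2Q
Set MR = MC:
185 - 2Q = 14
171 = 2Q
Q* = 171/2 = 171/2

171/2


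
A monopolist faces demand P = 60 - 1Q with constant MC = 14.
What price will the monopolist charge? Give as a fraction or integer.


MR = 60 - 2Q
Set MR = MC: 60 - 2Q = 14
Q* = 23
Substitute into demand:
P* = 60 - 1*23 = 37

37


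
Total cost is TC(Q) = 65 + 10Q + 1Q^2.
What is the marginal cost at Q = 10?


MC = dTC/dQ = 10 + 2*1*Q
At Q = 10:
MC = 10 + 2*10
MC = 10 + 20 = 30

30


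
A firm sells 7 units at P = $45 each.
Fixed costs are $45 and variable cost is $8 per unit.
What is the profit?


Total Revenue = P * Q = 45 * 7 = $315
Total Cost = FC + VC*Q = 45 + 8*7 = $101
Profit = TR - TC = 315 - 101 = $214

$214


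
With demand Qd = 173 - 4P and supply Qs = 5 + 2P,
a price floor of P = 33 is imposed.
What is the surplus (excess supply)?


At P = 33:
Qd = 173 - 4*33 = 41
Qs = 5 + 2*33 = 71
Surplus = Qs - Qd = 71 - 41 = 30

30


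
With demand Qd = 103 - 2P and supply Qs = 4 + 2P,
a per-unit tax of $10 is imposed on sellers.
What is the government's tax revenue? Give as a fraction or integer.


With tax on sellers, new supply: Qs' = 4 + 2(P - 10)
= 2P - 16
New equilibrium quantity:
Q_new = 87/2
Tax revenue = tax * Q_new = 10 * 87/2 = 435

435


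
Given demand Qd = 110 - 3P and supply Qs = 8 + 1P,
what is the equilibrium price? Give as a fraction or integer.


At equilibrium, Qd = Qs.
110 - 3P = 8 + 1P
110 - 8 = 3P + 1P
102 = 4P
P* = 102/4 = 51/2

51/2


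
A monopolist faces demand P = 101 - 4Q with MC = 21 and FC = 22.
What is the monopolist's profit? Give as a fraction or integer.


MR = MC: 101 - 8Q = 21
Q* = 10
P* = 101 - 4*10 = 61
Profit = (P* - MC)*Q* - FC
= (61 - 21)*10 - 22
= 40*10 - 22
= 400 - 22 = 378

378


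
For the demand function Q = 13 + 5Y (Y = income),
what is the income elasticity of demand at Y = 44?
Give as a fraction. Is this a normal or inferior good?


dQ/dY = 5
At Y = 44: Q = 13 + 5*44 = 233
Ey = (dQ/dY)(Y/Q) = 5 * 44 / 233 = 220/233
Since Ey > 0, this is a normal good.

220/233 (normal good)


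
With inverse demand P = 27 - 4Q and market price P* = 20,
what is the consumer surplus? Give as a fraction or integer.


Maximum willingness to pay (at Q=0): P_max = 27
Quantity demanded at P* = 20:
Q* = (27 - 20)/4 = 7/4
CS = (1/2) * Q* * (P_max - P*)
CS = (1/2) * 7/4 * (27 - 20)
CS = (1/2) * 7/4 * 7 = 49/8

49/8


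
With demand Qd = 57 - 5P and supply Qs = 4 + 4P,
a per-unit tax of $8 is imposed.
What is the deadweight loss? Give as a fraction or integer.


Pre-tax equilibrium quantity: Q* = 248/9
Post-tax equilibrium quantity: Q_tax = 88/9
Reduction in quantity: Q* - Q_tax = 160/9
DWL = (1/2) * tax * (Q* - Q_tax)
DWL = (1/2) * 8 * 160/9 = 640/9

640/9


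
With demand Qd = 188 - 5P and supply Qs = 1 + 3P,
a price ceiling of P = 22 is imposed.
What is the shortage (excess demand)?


At P = 22:
Qd = 188 - 5*22 = 78
Qs = 1 + 3*22 = 67
Shortage = Qd - Qs = 78 - 67 = 11

11


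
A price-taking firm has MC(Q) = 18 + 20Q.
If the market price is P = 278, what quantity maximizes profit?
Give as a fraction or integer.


In perfect competition, profit is maximized where P = MC.
278 = 18 + 20Q
260 = 20Q
Q* = 260/20 = 13

13


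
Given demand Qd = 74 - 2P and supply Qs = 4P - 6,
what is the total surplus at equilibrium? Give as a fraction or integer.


Find equilibrium: 74 - 2P = 4P - 6
74 + 6 = 6P
P* = 80/6 = 40/3
Q* = 4*40/3 - 6 = 142/3
Inverse demand: P = 37 - Q/2, so P_max = 37
Inverse supply: P = 3/2 + Q/4, so P_min = 3/2
CS = (1/2) * 142/3 * (37 - 40/3) = 5041/9
PS = (1/2) * 142/3 * (40/3 - 3/2) = 5041/18
TS = CS + PS = 5041/9 + 5041/18 = 5041/6

5041/6


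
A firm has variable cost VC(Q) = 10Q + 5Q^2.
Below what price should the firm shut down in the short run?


AVC(Q) = VC(Q)/Q = 10 + 5Q
AVC is increasing in Q, so minimum AVC is at Q -> 0+.
Min AVC = 10
The firm should shut down if P < 10.

10


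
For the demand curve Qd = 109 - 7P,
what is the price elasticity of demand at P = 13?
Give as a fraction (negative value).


dQ/dP = -7
At P = 13: Q = 109 - 7*13 = 18
E = (dQ/dP)(P/Q) = (-7)(13/18) = -91/18

-91/18


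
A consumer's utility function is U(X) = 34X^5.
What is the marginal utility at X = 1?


MU = dU/dX = 34*5*X^(5-1)
MU = 170*X^4
At X = 1:
MU = 170 * 1^4
MU = 170 * 1 = 170

170


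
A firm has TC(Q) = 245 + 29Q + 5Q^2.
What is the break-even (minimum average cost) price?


AC(Q) = 245/Q + 29 + 5Q
To minimize: dAC/dQ = -245/Q^2 + 5 = 0
Q^2 = 245/5 = 49
Q* = 7
Min AC = 245/7 + 29 + 5*7
Min AC = 35 + 29 + 35 = 99

99


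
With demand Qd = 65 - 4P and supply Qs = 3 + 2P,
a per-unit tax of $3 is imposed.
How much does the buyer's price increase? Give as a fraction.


With a per-unit tax, the buyer's price increase depends on relative slopes.
Supply slope: d = 2, Demand slope: b = 4
Buyer's price increase = d * tax / (b + d)
= 2 * 3 / (4 + 2)
= 6 / 6 = 1

1


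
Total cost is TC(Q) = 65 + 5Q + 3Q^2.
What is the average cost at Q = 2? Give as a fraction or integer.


TC(2) = 65 + 5*2 + 3*2^2
TC(2) = 65 + 10 + 12 = 87
AC = TC/Q = 87/2 = 87/2

87/2


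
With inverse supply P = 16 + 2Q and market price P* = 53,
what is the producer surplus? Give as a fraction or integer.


Minimum supply price (at Q=0): P_min = 16
Quantity supplied at P* = 53:
Q* = (53 - 16)/2 = 37/2
PS = (1/2) * Q* * (P* - P_min)
PS = (1/2) * 37/2 * (53 - 16)
PS = (1/2) * 37/2 * 37 = 1369/4

1369/4


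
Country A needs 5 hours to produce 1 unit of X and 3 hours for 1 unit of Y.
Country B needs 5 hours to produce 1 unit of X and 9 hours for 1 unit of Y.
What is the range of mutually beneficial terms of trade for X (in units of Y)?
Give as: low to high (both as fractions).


Opportunity cost of X for Country A = hours_X / hours_Y = 5/3 = 5/3 units of Y
Opportunity cost of X for Country B = hours_X / hours_Y = 5/9 = 5/9 units of Y
Terms of trade must be between the two opportunity costs.
Range: 5/9 to 5/3

5/9 to 5/3


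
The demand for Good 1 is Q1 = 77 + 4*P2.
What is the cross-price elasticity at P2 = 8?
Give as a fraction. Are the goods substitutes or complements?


dQ1/dP2 = 4
At P2 = 8: Q1 = 77 + 4*8 = 109
Exy = (dQ1/dP2)(P2/Q1) = 4 * 8 / 109 = 32/109
Since Exy > 0, the goods are substitutes.

32/109 (substitutes)


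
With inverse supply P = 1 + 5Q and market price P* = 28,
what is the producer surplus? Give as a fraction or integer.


Minimum supply price (at Q=0): P_min = 1
Quantity supplied at P* = 28:
Q* = (28 - 1)/5 = 27/5
PS = (1/2) * Q* * (P* - P_min)
PS = (1/2) * 27/5 * (28 - 1)
PS = (1/2) * 27/5 * 27 = 729/10

729/10


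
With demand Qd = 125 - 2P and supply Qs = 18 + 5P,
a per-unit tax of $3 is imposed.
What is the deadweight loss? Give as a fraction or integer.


Pre-tax equilibrium quantity: Q* = 661/7
Post-tax equilibrium quantity: Q_tax = 631/7
Reduction in quantity: Q* - Q_tax = 30/7
DWL = (1/2) * tax * (Q* - Q_tax)
DWL = (1/2) * 3 * 30/7 = 45/7

45/7


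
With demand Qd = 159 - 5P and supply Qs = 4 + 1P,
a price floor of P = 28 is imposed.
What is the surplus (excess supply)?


At P = 28:
Qd = 159 - 5*28 = 19
Qs = 4 + 1*28 = 32
Surplus = Qs - Qd = 32 - 19 = 13

13


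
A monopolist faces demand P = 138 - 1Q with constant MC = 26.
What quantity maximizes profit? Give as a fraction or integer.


TR = P*Q = (138 - 1Q)Q = 138Q - 1Q^2
MR = dTR/dQ = 138 - 2Q
Set MR = MC:
138 - 2Q = 26
112 = 2Q
Q* = 112/2 = 56

56


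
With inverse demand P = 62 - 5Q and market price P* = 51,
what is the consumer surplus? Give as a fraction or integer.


Maximum willingness to pay (at Q=0): P_max = 62
Quantity demanded at P* = 51:
Q* = (62 - 51)/5 = 11/5
CS = (1/2) * Q* * (P_max - P*)
CS = (1/2) * 11/5 * (62 - 51)
CS = (1/2) * 11/5 * 11 = 121/10

121/10


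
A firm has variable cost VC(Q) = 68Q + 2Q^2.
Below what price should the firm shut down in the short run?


AVC(Q) = VC(Q)/Q = 68 + 2Q
AVC is increasing in Q, so minimum AVC is at Q -> 0+.
Min AVC = 68
The firm should shut down if P < 68.

68


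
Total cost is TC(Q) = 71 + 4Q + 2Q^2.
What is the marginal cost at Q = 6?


MC = dTC/dQ = 4 + 2*2*Q
At Q = 6:
MC = 4 + 4*6
MC = 4 + 24 = 28

28


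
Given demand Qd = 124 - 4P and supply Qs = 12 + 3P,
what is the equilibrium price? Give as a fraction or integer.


At equilibrium, Qd = Qs.
124 - 4P = 12 + 3P
124 - 12 = 4P + 3P
112 = 7P
P* = 112/7 = 16

16


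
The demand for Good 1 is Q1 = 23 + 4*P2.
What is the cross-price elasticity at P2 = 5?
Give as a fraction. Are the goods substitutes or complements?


dQ1/dP2 = 4
At P2 = 5: Q1 = 23 + 4*5 = 43
Exy = (dQ1/dP2)(P2/Q1) = 4 * 5 / 43 = 20/43
Since Exy > 0, the goods are substitutes.

20/43 (substitutes)


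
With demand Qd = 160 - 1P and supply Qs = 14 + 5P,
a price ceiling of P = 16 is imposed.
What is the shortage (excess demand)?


At P = 16:
Qd = 160 - 1*16 = 144
Qs = 14 + 5*16 = 94
Shortage = Qd - Qs = 144 - 94 = 50

50


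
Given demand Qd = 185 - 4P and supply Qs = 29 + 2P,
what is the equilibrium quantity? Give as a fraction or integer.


First find equilibrium price:
185 - 4P = 29 + 2P
P* = 156/6 = 26
Then substitute into demand:
Q* = 185 - 4 * 26 = 81

81


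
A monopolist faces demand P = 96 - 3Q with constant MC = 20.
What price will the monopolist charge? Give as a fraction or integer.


MR = 96 - 6Q
Set MR = MC: 96 - 6Q = 20
Q* = 38/3
Substitute into demand:
P* = 96 - 3*38/3 = 58

58


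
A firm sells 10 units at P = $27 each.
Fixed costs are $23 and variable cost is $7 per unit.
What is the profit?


Total Revenue = P * Q = 27 * 10 = $270
Total Cost = FC + VC*Q = 23 + 7*10 = $93
Profit = TR - TC = 270 - 93 = $177

$177


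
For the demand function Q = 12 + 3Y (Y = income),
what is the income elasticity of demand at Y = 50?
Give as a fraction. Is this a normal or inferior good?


dQ/dY = 3
At Y = 50: Q = 12 + 3*50 = 162
Ey = (dQ/dY)(Y/Q) = 3 * 50 / 162 = 25/27
Since Ey > 0, this is a normal good.

25/27 (normal good)


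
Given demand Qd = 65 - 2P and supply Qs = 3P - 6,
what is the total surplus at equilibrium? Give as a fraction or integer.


Find equilibrium: 65 - 2P = 3P - 6
65 + 6 = 5P
P* = 71/5 = 71/5
Q* = 3*71/5 - 6 = 183/5
Inverse demand: P = 65/2 - Q/2, so P_max = 65/2
Inverse supply: P = 2 + Q/3, so P_min = 2
CS = (1/2) * 183/5 * (65/2 - 71/5) = 33489/100
PS = (1/2) * 183/5 * (71/5 - 2) = 11163/50
TS = CS + PS = 33489/100 + 11163/50 = 11163/20

11163/20


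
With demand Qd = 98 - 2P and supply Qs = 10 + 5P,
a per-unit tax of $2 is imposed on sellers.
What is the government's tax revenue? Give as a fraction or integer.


With tax on sellers, new supply: Qs' = 10 + 5(P - 2)
= 0 + 5P
New equilibrium quantity:
Q_new = 70
Tax revenue = tax * Q_new = 2 * 70 = 140

140


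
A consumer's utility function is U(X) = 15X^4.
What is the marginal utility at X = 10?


MU = dU/dX = 15*4*X^(4-1)
MU = 60*X^3
At X = 10:
MU = 60 * 10^3
MU = 60 * 1000 = 60000

60000


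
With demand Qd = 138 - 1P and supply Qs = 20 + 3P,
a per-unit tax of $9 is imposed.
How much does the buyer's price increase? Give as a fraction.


With a per-unit tax, the buyer's price increase depends on relative slopes.
Supply slope: d = 3, Demand slope: b = 1
Buyer's price increase = d * tax / (b + d)
= 3 * 9 / (1 + 3)
= 27 / 4 = 27/4

27/4


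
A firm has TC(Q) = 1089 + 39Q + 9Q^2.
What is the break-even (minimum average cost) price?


AC(Q) = 1089/Q + 39 + 9Q
To minimize: dAC/dQ = -1089/Q^2 + 9 = 0
Q^2 = 1089/9 = 121
Q* = 11
Min AC = 1089/11 + 39 + 9*11
Min AC = 99 + 39 + 99 = 237

237


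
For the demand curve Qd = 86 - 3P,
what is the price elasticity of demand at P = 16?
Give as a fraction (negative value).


dQ/dP = -3
At P = 16: Q = 86 - 3*16 = 38
E = (dQ/dP)(P/Q) = (-3)(16/38) = -24/19

-24/19


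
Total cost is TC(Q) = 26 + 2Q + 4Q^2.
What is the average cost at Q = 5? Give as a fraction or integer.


TC(5) = 26 + 2*5 + 4*5^2
TC(5) = 26 + 10 + 100 = 136
AC = TC/Q = 136/5 = 136/5

136/5


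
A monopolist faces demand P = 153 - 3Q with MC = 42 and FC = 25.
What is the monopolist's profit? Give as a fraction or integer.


MR = MC: 153 - 6Q = 42
Q* = 37/2
P* = 153 - 3*37/2 = 195/2
Profit = (P* - MC)*Q* - FC
= (195/2 - 42)*37/2 - 25
= 111/2*37/2 - 25
= 4107/4 - 25 = 4007/4

4007/4


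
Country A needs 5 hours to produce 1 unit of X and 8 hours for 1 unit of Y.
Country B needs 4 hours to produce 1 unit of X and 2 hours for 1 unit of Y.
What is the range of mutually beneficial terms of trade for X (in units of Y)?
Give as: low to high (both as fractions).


Opportunity cost of X for Country A = hours_X / hours_Y = 5/8 = 5/8 units of Y
Opportunity cost of X for Country B = hours_X / hours_Y = 4/2 = 2 units of Y
Terms of trade must be between the two opportunity costs.
Range: 5/8 to 2

5/8 to 2


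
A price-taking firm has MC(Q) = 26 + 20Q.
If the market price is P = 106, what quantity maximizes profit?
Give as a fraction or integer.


In perfect competition, profit is maximized where P = MC.
106 = 26 + 20Q
80 = 20Q
Q* = 80/20 = 4

4


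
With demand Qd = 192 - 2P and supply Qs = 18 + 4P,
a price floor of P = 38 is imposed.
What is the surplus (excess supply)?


At P = 38:
Qd = 192 - 2*38 = 116
Qs = 18 + 4*38 = 170
Surplus = Qs - Qd = 170 - 116 = 54

54


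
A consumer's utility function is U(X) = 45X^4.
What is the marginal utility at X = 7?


MU = dU/dX = 45*4*X^(4-1)
MU = 180*X^3
At X = 7:
MU = 180 * 7^3
MU = 180 * 343 = 61740

61740


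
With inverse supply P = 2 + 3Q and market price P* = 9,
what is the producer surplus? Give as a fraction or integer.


Minimum supply price (at Q=0): P_min = 2
Quantity supplied at P* = 9:
Q* = (9 - 2)/3 = 7/3
PS = (1/2) * Q* * (P* - P_min)
PS = (1/2) * 7/3 * (9 - 2)
PS = (1/2) * 7/3 * 7 = 49/6

49/6


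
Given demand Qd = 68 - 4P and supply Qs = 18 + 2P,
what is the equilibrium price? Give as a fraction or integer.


At equilibrium, Qd = Qs.
68 - 4P = 18 + 2P
68 - 18 = 4P + 2P
50 = 6P
P* = 50/6 = 25/3

25/3


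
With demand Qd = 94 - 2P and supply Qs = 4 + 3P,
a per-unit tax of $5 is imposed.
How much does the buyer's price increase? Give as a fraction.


With a per-unit tax, the buyer's price increase depends on relative slopes.
Supply slope: d = 3, Demand slope: b = 2
Buyer's price increase = d * tax / (b + d)
= 3 * 5 / (2 + 3)
= 15 / 5 = 3

3
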